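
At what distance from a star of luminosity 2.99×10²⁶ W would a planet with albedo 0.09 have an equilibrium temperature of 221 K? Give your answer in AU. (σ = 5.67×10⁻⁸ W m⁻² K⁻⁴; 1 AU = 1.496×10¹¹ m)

From T_eq⁴ = L(1−A)/(16πσd²): d = √[L(1−A)/(16πσT_eq⁴)].
d = √[2.99×10²⁶ × 0.91 / (16π × 5.67×10⁻⁸ × (221)⁴)] = 2.00×10¹¹ m = 1.34 AU.

d ≈ 1.34 AU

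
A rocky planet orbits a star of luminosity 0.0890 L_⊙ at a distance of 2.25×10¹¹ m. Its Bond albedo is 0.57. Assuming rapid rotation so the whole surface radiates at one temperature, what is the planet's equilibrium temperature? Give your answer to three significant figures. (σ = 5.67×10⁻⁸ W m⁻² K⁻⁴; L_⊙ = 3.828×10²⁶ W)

L = 0.0890 × 3.828×10²⁶ = 3.41×10²⁵ W.
Flux: S = L/(4πd²) = 3.41×10²⁵/(4π×(2.25×10¹¹)²) = 53.6 W m⁻².
Energy balance: absorbed = emitted ⇒ πR²·S(1−A) = 4πR²·σT_eq⁴, so T_eq⁴ = S(1−A)/(4σ).
T_eq = [53.6 × 0.43 / (4 × 5.67×10⁻⁸)]^(1/4) = (1.02×10⁸)^(1/4) = 100 K.

T_eq ≈ 100 K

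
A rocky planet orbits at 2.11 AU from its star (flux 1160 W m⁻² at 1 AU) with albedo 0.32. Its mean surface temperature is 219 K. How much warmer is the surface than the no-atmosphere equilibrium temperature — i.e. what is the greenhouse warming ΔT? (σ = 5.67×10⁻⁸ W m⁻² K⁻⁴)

ΔT ≈ 51.8 K

S = 1160/2.11² = 260.6 W m⁻².
T_eq = [S(1−A)/(4σ)]^(1/4) = [260.6×0.68/(4×5.67×10⁻⁸)]^(1/4) = 167.2 K.
ΔT = T_surf − T_eq = 219 − 167.2.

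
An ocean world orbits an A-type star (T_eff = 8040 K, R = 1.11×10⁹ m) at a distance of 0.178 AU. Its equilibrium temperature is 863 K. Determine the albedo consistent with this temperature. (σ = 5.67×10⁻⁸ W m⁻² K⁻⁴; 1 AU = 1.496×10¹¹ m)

d = 0.178 AU = 2.66×10¹⁰ m.
L = 4πR_⋆²σT_⋆⁴ = 4π(1.11×10⁹)² × 5.67×10⁻⁸ × (8040)⁴ = 3.67×10²⁷ W.
S = L/(4πd²) = 4.12×10⁵ W m⁻².
From T_eq⁴ = S(1−A)/(4σ): 1−A = 4σT_eq⁴/S.
1−A = 4 × 5.67×10⁻⁸ × (863)⁴ / 4.12×10⁵ = 0.306.

A ≈ 0.69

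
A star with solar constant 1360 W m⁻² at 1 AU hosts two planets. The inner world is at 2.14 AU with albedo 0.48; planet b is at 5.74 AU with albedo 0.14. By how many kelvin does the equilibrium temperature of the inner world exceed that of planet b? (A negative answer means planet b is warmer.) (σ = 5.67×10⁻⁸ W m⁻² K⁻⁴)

T_eq = [S₀(1−A)/(4σd²)]^(1/4), so T ∝ (1−A)^(1/4) / √d.
T₁ = [1360×0.52/(4×5.67×10⁻⁸×2.14²)]^(1/4) = 161.54 K.
T₂ = [1360×0.86/(4×5.67×10⁻⁸×5.74²)]^(1/4) = 111.85 K.

ΔT ≈ 49.7 K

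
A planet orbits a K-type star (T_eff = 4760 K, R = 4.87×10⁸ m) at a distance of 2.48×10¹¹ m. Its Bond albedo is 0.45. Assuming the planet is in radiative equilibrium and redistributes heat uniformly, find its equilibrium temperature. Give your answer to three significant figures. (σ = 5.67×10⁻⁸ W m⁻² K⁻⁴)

L = 4πR_⋆²σT_⋆⁴ = 4π(4.87×10⁸)² × 5.67×10⁻⁸ × (4760)⁴ = 8.68×10²⁵ W.
S = L/(4πd²) = 112 W m⁻².
Energy balance: absorbed = emitted ⇒ πR²·S(1−A) = 4πR²·σT_eq⁴, so T_eq⁴ = S(1−A)/(4σ).
T_eq = [112 × 0.55 / (4 × 5.67×10⁻⁸)]^(1/4) = (2.72×10⁸)^(1/4) = 128 K.

T_eq ≈ 128 K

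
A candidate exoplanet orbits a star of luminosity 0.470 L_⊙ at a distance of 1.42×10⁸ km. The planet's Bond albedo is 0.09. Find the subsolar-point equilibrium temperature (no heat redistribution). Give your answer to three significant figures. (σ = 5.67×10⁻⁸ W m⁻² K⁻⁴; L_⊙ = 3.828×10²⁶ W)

T_ss ≈ 327 K

d = 1.42×10⁸ km = 1.42×10¹¹ m.
L = 0.470 × 3.828×10²⁶ = 1.80×10²⁶ W.
Flux: S = L/(4πd²) = 1.80×10²⁶/(4π×(1.42×10¹¹)²) = 710 W m⁻².
At the subsolar point the surface absorbs S(1−A) and emits σT⁴ per unit area — no factor of 4, since only the local patch is in balance.
T = [710 × 0.91 / 5.67×10⁻⁸]^(1/4) = (1.14×10¹⁰)^(1/4) = 327 K.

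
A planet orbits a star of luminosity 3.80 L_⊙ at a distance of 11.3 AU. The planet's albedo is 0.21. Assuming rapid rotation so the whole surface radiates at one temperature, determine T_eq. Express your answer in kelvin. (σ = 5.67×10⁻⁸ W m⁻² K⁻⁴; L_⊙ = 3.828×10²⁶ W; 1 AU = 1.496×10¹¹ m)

T_eq ≈ 109 K

d = 11.3 AU = 1.69×10¹² m.
L = 3.80 × 3.828×10²⁶ = 1.45×10²⁷ W.
Flux: S = L/(4πd²) = 1.45×10²⁷/(4π×(1.69×10¹²)²) = 40.5 W m⁻².
Energy balance: absorbed = emitted ⇒ πR²·S(1−A) = 4πR²·σT_eq⁴, so T_eq⁴ = S(1−A)/(4σ).
T_eq = [40.5 × 0.79 / (4 × 5.67×10⁻⁸)]^(1/4) = (1.41×10⁸)^(1/4) = 109 K.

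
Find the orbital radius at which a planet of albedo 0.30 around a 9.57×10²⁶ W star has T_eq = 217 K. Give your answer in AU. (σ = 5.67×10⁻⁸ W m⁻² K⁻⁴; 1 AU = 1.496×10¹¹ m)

d ≈ 2.18 AU

From T_eq⁴ = L(1−A)/(16πσd²): d = √[L(1−A)/(16πσT_eq⁴)].
d = √[9.57×10²⁶ × 0.70 / (16π × 5.67×10⁻⁸ × (217)⁴)] = 3.26×10¹¹ m = 2.18 AU.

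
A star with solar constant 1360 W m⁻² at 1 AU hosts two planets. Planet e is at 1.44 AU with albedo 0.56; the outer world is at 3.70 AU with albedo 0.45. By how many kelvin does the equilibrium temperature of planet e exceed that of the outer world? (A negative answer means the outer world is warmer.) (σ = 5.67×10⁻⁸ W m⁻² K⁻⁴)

T_eq = [S₀(1−A)/(4σd²)]^(1/4), so T ∝ (1−A)^(1/4) / √d.
T₁ = [1360×0.44/(4×5.67×10⁻⁸×1.44²)]^(1/4) = 188.87 K.
T₂ = [1360×0.55/(4×5.67×10⁻⁸×3.70²)]^(1/4) = 124.58 K.

ΔT ≈ 64.3 K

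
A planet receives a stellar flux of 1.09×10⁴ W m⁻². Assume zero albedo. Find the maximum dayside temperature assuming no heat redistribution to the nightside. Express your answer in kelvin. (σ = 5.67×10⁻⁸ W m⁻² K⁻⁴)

T_ss ≈ 662 K

With no redistribution each surface element balances locally: S(1−A) = σT⁴.
T = [1.09×10⁴ × 1.00 / 5.67×10⁻⁸]^(1/4) = (1.92×10¹¹)^(1/4) = 662 K.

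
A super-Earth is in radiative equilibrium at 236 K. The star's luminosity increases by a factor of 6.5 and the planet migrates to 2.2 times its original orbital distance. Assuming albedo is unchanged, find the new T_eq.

T_eq ≈ 254 K

T_eq ∝ L^(1/4) · d^(−1/2).
T′ = 236 × 6.5^(1/4) / 2.2^(1/2) = 254 K.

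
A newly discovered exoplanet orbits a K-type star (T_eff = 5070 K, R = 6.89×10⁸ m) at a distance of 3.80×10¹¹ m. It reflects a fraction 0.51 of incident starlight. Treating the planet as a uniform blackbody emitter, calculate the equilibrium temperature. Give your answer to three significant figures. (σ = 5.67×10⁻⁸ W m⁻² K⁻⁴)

T_eq ≈ 128 K

L = 4πR_⋆²σT_⋆⁴ = 4π(6.89×10⁸)² × 5.67×10⁻⁸ × (5070)⁴ = 2.23×10²⁶ W.
S = L/(4πd²) = 123 W m⁻².
Energy balance: absorbed = emitted ⇒ πR²·S(1−A) = 4πR²·σT_eq⁴, so T_eq⁴ = S(1−A)/(4σ).
T_eq = [123 × 0.49 / (4 × 5.67×10⁻⁸)]^(1/4) = (2.66×10⁸)^(1/4) = 128 K.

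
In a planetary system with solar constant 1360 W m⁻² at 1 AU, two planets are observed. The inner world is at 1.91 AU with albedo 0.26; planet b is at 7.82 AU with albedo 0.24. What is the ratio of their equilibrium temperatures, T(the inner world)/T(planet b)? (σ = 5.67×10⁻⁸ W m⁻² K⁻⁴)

T₁/T₂ ≈ 2.010

T_eq = [S₀(1−A)/(4σd²)]^(1/4), so T ∝ (1−A)^(1/4) / √d.
T₁ = [1360×0.74/(4×5.67×10⁻⁸×1.91²)]^(1/4) = 186.75 K.
T₂ = [1360×0.76/(4×5.67×10⁻⁸×7.82²)]^(1/4) = 92.91 K.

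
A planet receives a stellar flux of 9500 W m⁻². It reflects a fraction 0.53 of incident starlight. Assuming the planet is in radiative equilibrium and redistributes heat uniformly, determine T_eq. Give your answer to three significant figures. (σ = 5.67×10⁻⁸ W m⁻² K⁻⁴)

Energy balance: absorbed = emitted ⇒ πR²·S(1−A) = 4πR²·σT_eq⁴, so T_eq⁴ = S(1−A)/(4σ).
T_eq = [9500 × 0.47 / (4 × 5.67×10⁻⁸)]^(1/4) = (1.97×10¹⁰)^(1/4) = 375 K.

T_eq ≈ 375 K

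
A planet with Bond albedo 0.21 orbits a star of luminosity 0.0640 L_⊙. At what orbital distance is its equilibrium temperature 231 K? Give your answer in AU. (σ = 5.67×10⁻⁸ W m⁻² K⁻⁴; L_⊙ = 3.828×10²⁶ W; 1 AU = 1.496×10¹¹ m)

d ≈ 0.326 AU

L = 0.0640 × 3.828×10²⁶ = 2.45×10²⁵ W.
From T_eq⁴ = L(1−A)/(16πσd²): d = √[L(1−A)/(16πσT_eq⁴)].
d = √[2.45×10²⁵ × 0.79 / (16π × 5.67×10⁻⁸ × (231)⁴)] = 4.88×10¹⁰ m = 0.326 AU.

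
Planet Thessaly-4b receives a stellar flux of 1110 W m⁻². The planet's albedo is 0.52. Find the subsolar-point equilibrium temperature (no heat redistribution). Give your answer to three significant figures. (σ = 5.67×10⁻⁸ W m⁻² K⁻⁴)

T_ss ≈ 311 K

At the subsolar point the surface absorbs S(1−A) and emits σT⁴ per unit area — no factor of 4, since only the local patch is in balance.
T = [1110 × 0.48 / 5.67×10⁻⁸]^(1/4) = (9.40×10⁹)^(1/4) = 311 K.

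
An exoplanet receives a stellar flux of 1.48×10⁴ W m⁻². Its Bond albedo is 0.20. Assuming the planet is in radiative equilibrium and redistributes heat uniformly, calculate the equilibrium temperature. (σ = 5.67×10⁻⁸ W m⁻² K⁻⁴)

T_eq ≈ 478 K

Energy balance: absorbed = emitted ⇒ πR²·S(1−A) = 4πR²·σT_eq⁴, so T_eq⁴ = S(1−A)/(4σ).
T_eq = [1.48×10⁴ × 0.80 / (4 × 5.67×10⁻⁸)]^(1/4) = (5.22×10¹⁰)^(1/4) = 478 K.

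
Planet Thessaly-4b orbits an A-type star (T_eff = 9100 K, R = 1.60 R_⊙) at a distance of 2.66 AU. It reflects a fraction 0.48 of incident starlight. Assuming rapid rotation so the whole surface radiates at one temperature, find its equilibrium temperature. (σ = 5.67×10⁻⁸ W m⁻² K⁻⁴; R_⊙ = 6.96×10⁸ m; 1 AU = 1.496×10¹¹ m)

T_eq ≈ 289 K

R_⋆ = 1.60 × 6.96×10⁸ = 1.11×10⁹ m.
d = 2.66 AU = 3.98×10¹¹ m.
L = 4πR_⋆²σT_⋆⁴ = 4π(1.11×10⁹)² × 5.67×10⁻⁸ × (9100)⁴ = 6.06×10²⁷ W.
S = L/(4πd²) = 3040 W m⁻².
Energy balance: absorbed = emitted ⇒ πR²·S(1−A) = 4πR²·σT_eq⁴, so T_eq⁴ = S(1−A)/(4σ).
T_eq = [3040 × 0.52 / (4 × 5.67×10⁻⁸)]^(1/4) = (6.98×10⁹)^(1/4) = 289 K.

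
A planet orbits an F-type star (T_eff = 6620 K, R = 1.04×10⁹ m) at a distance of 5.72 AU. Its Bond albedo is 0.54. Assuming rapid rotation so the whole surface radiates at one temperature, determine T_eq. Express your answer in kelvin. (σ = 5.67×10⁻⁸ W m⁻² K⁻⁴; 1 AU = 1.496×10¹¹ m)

T_eq ≈ 134 K

d = 5.72 AU = 8.56×10¹¹ m.
L = 4πR_⋆²σT_⋆⁴ = 4π(1.04×10⁹)² × 5.67×10⁻⁸ × (6620)⁴ = 1.48×10²⁷ W.
S = L/(4πd²) = 161 W m⁻².
Energy balance: absorbed = emitted ⇒ πR²·S(1−A) = 4πR²·σT_eq⁴, so T_eq⁴ = S(1−A)/(4σ).
T_eq = [161 × 0.46 / (4 × 5.67×10⁻⁸)]^(1/4) = (3.26×10⁸)^(1/4) = 134 K.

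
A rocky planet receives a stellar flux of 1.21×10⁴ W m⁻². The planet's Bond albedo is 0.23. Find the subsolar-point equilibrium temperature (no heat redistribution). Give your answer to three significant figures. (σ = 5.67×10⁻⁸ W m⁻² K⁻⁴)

At the subsolar point the surface absorbs S(1−A) and emits σT⁴ per unit area — no factor of 4, since only the local patch is in balance.
T = [1.21×10⁴ × 0.77 / 5.67×10⁻⁸]^(1/4) = (1.64×10¹¹)^(1/4) = 637 K.

T_ss ≈ 637 K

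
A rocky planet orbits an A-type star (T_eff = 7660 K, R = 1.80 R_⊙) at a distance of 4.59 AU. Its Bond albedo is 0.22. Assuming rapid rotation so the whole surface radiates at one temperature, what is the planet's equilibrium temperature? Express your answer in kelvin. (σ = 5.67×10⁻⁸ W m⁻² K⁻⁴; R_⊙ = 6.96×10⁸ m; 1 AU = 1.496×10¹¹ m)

T_eq ≈ 217 K

R_⋆ = 1.80 × 6.96×10⁸ = 1.25×10⁹ m.
d = 4.59 AU = 6.87×10¹¹ m.
L = 4πR_⋆²σT_⋆⁴ = 4π(1.25×10⁹)² × 5.67×10⁻⁸ × (7660)⁴ = 3.85×10²⁷ W.
S = L/(4πd²) = 650 W m⁻².
Energy balance: absorbed = emitted ⇒ πR²·S(1−A) = 4πR²·σT_eq⁴, so T_eq⁴ = S(1−A)/(4σ).
T_eq = [650 × 0.78 / (4 × 5.67×10⁻⁸)]^(1/4) = (2.23×10⁹)^(1/4) = 217 K.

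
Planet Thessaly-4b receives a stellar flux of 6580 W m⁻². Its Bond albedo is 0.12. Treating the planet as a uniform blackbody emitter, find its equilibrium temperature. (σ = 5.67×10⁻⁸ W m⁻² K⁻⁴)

Energy balance: absorbed = emitted ⇒ πR²·S(1−A) = 4πR²·σT_eq⁴, so T_eq⁴ = S(1−A)/(4σ).
T_eq = [6580 × 0.88 / (4 × 5.67×10⁻⁸)]^(1/4) = (2.55×10¹⁰)^(1/4) = 400 K.

T_eq ≈ 400 K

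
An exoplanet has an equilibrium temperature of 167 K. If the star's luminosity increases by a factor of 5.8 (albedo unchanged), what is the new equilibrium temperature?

T_eq ∝ L^(1/4) · d^(−1/2).
T′ = 167 × 5.8^(1/4) = 259 K.

T_eq ≈ 259 K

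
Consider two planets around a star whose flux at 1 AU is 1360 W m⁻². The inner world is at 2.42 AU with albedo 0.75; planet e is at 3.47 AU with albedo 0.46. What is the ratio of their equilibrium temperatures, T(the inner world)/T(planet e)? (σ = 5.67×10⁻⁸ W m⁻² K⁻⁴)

T₁/T₂ ≈ 0.988

T_eq = [S₀(1−A)/(4σd²)]^(1/4), so T ∝ (1−A)^(1/4) / √d.
T₁ = [1360×0.25/(4×5.67×10⁻⁸×2.42²)]^(1/4) = 126.49 K.
T₂ = [1360×0.54/(4×5.67×10⁻⁸×3.47²)]^(1/4) = 128.06 K.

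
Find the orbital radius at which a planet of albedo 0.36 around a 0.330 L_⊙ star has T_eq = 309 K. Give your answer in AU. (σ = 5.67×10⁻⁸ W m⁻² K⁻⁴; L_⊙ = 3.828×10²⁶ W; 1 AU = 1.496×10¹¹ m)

d ≈ 0.373 AU

L = 0.330 × 3.828×10²⁶ = 1.26×10²⁶ W.
From T_eq⁴ = L(1−A)/(16πσd²): d = √[L(1−A)/(16πσT_eq⁴)].
d = √[1.26×10²⁶ × 0.64 / (16π × 5.67×10⁻⁸ × (309)⁴)] = 5.58×10¹⁰ m = 0.373 AU.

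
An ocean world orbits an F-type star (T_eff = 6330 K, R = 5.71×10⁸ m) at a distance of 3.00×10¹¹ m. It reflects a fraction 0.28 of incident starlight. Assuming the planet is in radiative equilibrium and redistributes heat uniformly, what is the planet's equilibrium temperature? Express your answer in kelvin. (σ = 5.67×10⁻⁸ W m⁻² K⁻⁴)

T_eq ≈ 180 K

L = 4πR_⋆²σT_⋆⁴ = 4π(5.71×10⁸)² × 5.67×10⁻⁸ × (6330)⁴ = 3.73×10²⁶ W.
S = L/(4πd²) = 330 W m⁻².
Energy balance: absorbed = emitted ⇒ πR²·S(1−A) = 4πR²·σT_eq⁴, so T_eq⁴ = S(1−A)/(4σ).
T_eq = [330 × 0.72 / (4 × 5.67×10⁻⁸)]^(1/4) = (1.05×10⁹)^(1/4) = 180 K.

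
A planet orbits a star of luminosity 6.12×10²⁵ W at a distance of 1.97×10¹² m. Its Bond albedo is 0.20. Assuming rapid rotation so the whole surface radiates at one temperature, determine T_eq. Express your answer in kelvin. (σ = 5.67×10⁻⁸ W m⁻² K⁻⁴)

Flux: S = L/(4πd²) = 6.12×10²⁵/(4π×(1.97×10¹²)²) = 1.25 W m⁻².
Energy balance: absorbed = emitted ⇒ πR²·S(1−A) = 4πR²·σT_eq⁴, so T_eq⁴ = S(1−A)/(4σ).
T_eq = [1.25 × 0.80 / (4 × 5.67×10⁻⁸)]^(1/4) = (4.43×10⁶)^(1/4) = 45.9 K.

T_eq ≈ 45.9 K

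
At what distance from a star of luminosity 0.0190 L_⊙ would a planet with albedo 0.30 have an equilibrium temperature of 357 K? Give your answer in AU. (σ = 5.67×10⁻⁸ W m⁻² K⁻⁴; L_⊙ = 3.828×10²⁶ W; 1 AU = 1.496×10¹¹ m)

L = 0.0190 × 3.828×10²⁶ = 7.27×10²⁴ W.
From T_eq⁴ = L(1−A)/(16πσd²): d = √[L(1−A)/(16πσT_eq⁴)].
d = √[7.27×10²⁴ × 0.70 / (16π × 5.67×10⁻⁸ × (357)⁴)] = 1.05×10¹⁰ m = 0.0701 AU.

d ≈ 0.0701 AU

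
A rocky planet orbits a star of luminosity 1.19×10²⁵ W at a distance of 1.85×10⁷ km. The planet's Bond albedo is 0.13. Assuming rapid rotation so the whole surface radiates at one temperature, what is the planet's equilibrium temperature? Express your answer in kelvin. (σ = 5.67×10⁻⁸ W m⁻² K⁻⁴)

d = 1.85×10⁷ km = 1.85×10¹⁰ m.
Flux: S = L/(4πd²) = 1.19×10²⁵/(4π×(1.85×10¹⁰)²) = 2770 W m⁻².
Energy balance: absorbed = emitted ⇒ πR²·S(1−A) = 4πR²·σT_eq⁴, so T_eq⁴ = S(1−A)/(4σ).
T_eq = [2770 × 0.87 / (4 × 5.67×10⁻⁸)]^(1/4) = (1.06×10¹⁰)^(1/4) = 321 K.

T_eq ≈ 321 K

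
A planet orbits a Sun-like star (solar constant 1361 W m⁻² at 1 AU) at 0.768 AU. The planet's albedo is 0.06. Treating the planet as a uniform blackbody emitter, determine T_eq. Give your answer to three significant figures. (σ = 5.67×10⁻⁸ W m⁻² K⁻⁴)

T_eq ≈ 313 K

Flux at 0.768 AU: S = 1361/0.768² = 2310 W m⁻².
Energy balance: absorbed = emitted ⇒ πR²·S(1−A) = 4πR²·σT_eq⁴, so T_eq⁴ = S(1−A)/(4σ).
T_eq = [2310 × 0.94 / (4 × 5.67×10⁻⁸)]^(1/4) = (9.56×10⁹)^(1/4) = 313 K.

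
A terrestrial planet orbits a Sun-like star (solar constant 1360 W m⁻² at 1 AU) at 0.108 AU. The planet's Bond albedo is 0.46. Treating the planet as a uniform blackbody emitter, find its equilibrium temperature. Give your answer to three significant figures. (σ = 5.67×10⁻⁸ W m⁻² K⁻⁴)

Flux at 0.108 AU: S = 1360/0.108² = 1.17×10⁵ W m⁻².
Energy balance: absorbed = emitted ⇒ πR²·S(1−A) = 4πR²·σT_eq⁴, so T_eq⁴ = S(1−A)/(4σ).
T_eq = [1.17×10⁵ × 0.54 / (4 × 5.67×10⁻⁸)]^(1/4) = (2.78×10¹¹)^(1/4) = 726 K.

T_eq ≈ 726 K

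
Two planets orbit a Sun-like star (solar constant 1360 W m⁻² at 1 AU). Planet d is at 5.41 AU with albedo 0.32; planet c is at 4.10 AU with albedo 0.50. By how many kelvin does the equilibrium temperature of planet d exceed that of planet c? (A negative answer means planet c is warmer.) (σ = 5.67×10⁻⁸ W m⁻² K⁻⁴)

T_eq = [S₀(1−A)/(4σd²)]^(1/4), so T ∝ (1−A)^(1/4) / √d.
T₁ = [1360×0.68/(4×5.67×10⁻⁸×5.41²)]^(1/4) = 108.64 K.
T₂ = [1360×0.50/(4×5.67×10⁻⁸×4.10²)]^(1/4) = 115.56 K.

ΔT ≈ -6.9 K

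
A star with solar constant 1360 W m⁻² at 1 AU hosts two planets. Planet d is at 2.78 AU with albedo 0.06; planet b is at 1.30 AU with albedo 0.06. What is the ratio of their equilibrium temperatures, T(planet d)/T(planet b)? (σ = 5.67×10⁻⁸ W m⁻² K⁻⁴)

T_eq = [S₀(1−A)/(4σd²)]^(1/4), so T ∝ (1−A)^(1/4) / √d.
T₁ = [1360×0.94/(4×5.67×10⁻⁸×2.78²)]^(1/4) = 164.34 K.
T₂ = [1360×0.94/(4×5.67×10⁻⁸×1.30²)]^(1/4) = 240.32 K.

T₁/T₂ ≈ 0.684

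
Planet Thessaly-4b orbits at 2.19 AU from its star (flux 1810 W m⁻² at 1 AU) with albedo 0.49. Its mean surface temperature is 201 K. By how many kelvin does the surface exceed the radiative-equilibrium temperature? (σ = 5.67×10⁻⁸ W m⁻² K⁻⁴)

ΔT ≈ 30.3 K

S = 1810/2.19² = 377.4 W m⁻².
T_eq = [S(1−A)/(4σ)]^(1/4) = [377.4×0.51/(4×5.67×10⁻⁸)]^(1/4) = 170.7 K.
ΔT = T_surf − T_eq = 201 − 170.7.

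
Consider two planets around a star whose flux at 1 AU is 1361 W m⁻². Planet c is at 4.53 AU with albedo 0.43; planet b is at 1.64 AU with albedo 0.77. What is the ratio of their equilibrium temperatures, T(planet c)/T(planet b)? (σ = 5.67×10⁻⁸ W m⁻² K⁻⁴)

T₁/T₂ ≈ 0.755

T_eq = [S₀(1−A)/(4σd²)]^(1/4), so T ∝ (1−A)^(1/4) / √d.
T₁ = [1361×0.57/(4×5.67×10⁻⁸×4.53²)]^(1/4) = 113.62 K.
T₂ = [1361×0.23/(4×5.67×10⁻⁸×1.64²)]^(1/4) = 150.51 K.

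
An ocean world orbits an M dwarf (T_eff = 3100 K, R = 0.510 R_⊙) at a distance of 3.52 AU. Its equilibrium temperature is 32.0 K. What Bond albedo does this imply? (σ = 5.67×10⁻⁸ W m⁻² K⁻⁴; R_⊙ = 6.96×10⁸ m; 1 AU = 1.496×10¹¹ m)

A ≈ 0.90

R_⋆ = 0.510 × 6.96×10⁸ = 3.55×10⁸ m.
d = 3.52 AU = 5.27×10¹¹ m.
L = 4πR_⋆²σT_⋆⁴ = 4π(3.55×10⁸)² × 5.67×10⁻⁸ × (3100)⁴ = 8.29×10²⁴ W.
S = L/(4πd²) = 2.38 W m⁻².
From T_eq⁴ = S(1−A)/(4σ): 1−A = 4σT_eq⁴/S.
1−A = 4 × 5.67×10⁻⁸ × (32.0)⁴ / 2.38 = 0.100.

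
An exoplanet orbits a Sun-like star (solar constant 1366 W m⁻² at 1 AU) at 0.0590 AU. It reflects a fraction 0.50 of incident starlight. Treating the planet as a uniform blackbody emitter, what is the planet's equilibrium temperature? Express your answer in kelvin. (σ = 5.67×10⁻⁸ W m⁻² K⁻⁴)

T_eq ≈ 964 K

Flux at 0.0590 AU: S = 1366/0.0590² = 3.92×10⁵ W m⁻².
Energy balance: absorbed = emitted ⇒ πR²·S(1−A) = 4πR²·σT_eq⁴, so T_eq⁴ = S(1−A)/(4σ).
T_eq = [3.92×10⁵ × 0.50 / (4 × 5.67×10⁻⁸)]^(1/4) = (8.65×10¹¹)^(1/4) = 964 K.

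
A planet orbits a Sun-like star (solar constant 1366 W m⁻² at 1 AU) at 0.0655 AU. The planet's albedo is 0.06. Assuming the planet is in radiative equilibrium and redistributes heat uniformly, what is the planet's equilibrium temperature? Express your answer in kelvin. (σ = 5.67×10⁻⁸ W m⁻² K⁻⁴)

T_eq ≈ 1070 K

Flux at 0.0655 AU: S = 1366/0.0655² = 3.18×10⁵ W m⁻².
Energy balance: absorbed = emitted ⇒ πR²·S(1−A) = 4πR²·σT_eq⁴, so T_eq⁴ = S(1−A)/(4σ).
T_eq = [3.18×10⁵ × 0.94 / (4 × 5.67×10⁻⁸)]^(1/4) = (1.32×10¹²)^(1/4) = 1070 K.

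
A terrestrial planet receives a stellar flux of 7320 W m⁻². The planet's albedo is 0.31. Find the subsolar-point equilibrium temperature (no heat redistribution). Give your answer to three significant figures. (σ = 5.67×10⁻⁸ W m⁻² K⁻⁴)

At the subsolar point the surface absorbs S(1−A) and emits σT⁴ per unit area — no factor of 4, since only the local patch is in balance.
T = [7320 × 0.69 / 5.67×10⁻⁸]^(1/4) = (8.91×10¹⁰)^(1/4) = 546 K.

T_ss ≈ 546 K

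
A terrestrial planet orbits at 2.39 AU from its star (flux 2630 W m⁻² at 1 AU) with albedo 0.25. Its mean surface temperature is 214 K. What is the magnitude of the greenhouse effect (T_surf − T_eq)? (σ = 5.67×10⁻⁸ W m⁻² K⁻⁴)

ΔT ≈ 16.5 K

S = 2630/2.39² = 460.4 W m⁻².
T_eq = [S(1−A)/(4σ)]^(1/4) = [460.4×0.75/(4×5.67×10⁻⁸)]^(1/4) = 197.5 K.
ΔT = T_surf − T_eq = 214 − 197.5.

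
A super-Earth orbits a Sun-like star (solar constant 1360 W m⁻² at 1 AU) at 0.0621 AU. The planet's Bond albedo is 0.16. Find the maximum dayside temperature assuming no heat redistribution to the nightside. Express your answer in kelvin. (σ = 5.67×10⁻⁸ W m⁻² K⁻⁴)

Flux at 0.0621 AU: S = 1360/0.0621² = 3.53×10⁵ W m⁻².
With no redistribution each surface element balances locally: S(1−A) = σT⁴.
T = [3.53×10⁵ × 0.84 / 5.67×10⁻⁸]^(1/4) = (5.22×10¹²)^(1/4) = 1510 K.

T_ss ≈ 1510 K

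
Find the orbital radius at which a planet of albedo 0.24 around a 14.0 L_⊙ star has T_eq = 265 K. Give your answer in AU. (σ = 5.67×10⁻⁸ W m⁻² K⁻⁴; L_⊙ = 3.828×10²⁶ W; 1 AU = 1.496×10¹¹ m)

L = 14.0 × 3.828×10²⁶ = 5.36×10²⁷ W.
From T_eq⁴ = L(1−A)/(16πσd²): d = √[L(1−A)/(16πσT_eq⁴)].
d = √[5.36×10²⁷ × 0.76 / (16π × 5.67×10⁻⁸ × (265)⁴)] = 5.38×10¹¹ m = 3.60 AU.

d ≈ 3.60 AU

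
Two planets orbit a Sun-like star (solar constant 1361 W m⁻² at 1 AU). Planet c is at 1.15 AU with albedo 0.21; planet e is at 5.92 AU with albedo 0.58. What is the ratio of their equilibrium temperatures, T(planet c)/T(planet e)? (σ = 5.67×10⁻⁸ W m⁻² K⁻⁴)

T₁/T₂ ≈ 2.657

T_eq = [S₀(1−A)/(4σd²)]^(1/4), so T ∝ (1−A)^(1/4) / √d.
T₁ = [1361×0.79/(4×5.67×10⁻⁸×1.15²)]^(1/4) = 244.69 K.
T₂ = [1361×0.42/(4×5.67×10⁻⁸×5.92²)]^(1/4) = 92.09 K.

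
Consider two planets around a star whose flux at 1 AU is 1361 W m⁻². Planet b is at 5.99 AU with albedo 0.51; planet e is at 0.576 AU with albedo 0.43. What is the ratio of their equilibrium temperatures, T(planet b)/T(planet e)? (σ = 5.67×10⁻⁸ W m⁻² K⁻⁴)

T_eq = [S₀(1−A)/(4σd²)]^(1/4), so T ∝ (1−A)^(1/4) / √d.
T₁ = [1361×0.49/(4×5.67×10⁻⁸×5.99²)]^(1/4) = 95.15 K.
T₂ = [1361×0.57/(4×5.67×10⁻⁸×0.576²)]^(1/4) = 318.65 K.

T₁/T₂ ≈ 0.299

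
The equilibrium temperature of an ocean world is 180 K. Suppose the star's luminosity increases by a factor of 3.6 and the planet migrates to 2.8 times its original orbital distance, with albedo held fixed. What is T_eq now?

T_eq ≈ 148 K

T_eq ∝ L^(1/4) · d^(−1/2).
T′ = 180 × 3.6^(1/4) / 2.8^(1/2) = 148 K.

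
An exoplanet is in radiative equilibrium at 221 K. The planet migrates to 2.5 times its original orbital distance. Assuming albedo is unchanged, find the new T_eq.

T_eq ≈ 140 K

T_eq ∝ L^(1/4) · d^(−1/2).
T′ = 221 / 2.5^(1/2) = 140 K.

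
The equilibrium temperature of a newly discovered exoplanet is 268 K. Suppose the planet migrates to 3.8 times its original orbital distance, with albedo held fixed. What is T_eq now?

T_eq ≈ 137 K

T_eq ∝ L^(1/4) · d^(−1/2).
T′ = 268 / 3.8^(1/2) = 137 K.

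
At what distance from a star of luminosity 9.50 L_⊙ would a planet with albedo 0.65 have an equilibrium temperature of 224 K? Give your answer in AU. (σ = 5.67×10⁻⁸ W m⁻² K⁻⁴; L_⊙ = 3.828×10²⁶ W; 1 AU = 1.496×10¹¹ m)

L = 9.50 × 3.828×10²⁶ = 3.64×10²⁷ W.
From T_eq⁴ = L(1−A)/(16πσd²): d = √[L(1−A)/(16πσT_eq⁴)].
d = √[3.64×10²⁷ × 0.35 / (16π × 5.67×10⁻⁸ × (224)⁴)] = 4.21×10¹¹ m = 2.82 AU.

d ≈ 2.82 AU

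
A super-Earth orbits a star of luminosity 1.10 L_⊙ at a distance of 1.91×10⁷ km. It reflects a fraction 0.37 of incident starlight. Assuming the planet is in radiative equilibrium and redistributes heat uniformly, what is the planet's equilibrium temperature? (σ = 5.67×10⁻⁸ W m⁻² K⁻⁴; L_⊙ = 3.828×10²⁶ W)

T_eq ≈ 711 K

d = 1.91×10⁷ km = 1.91×10¹⁰ m.
L = 1.10 × 3.828×10²⁶ = 4.21×10²⁶ W.
Flux: S = L/(4πd²) = 4.21×10²⁶/(4π×(1.91×10¹⁰)²) = 9.19×10⁴ W m⁻².
Energy balance: absorbed = emitted ⇒ πR²·S(1−A) = 4πR²·σT_eq⁴, so T_eq⁴ = S(1−A)/(4σ).
T_eq = [9.19×10⁴ × 0.63 / (4 × 5.67×10⁻⁸)]^(1/4) = (2.55×10¹¹)^(1/4) = 711 K.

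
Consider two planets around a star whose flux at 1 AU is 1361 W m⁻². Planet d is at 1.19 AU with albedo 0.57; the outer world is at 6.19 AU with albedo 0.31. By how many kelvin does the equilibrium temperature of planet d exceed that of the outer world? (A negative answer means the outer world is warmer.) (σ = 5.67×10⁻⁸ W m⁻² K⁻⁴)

T_eq = [S₀(1−A)/(4σd²)]^(1/4), so T ∝ (1−A)^(1/4) / √d.
T₁ = [1361×0.43/(4×5.67×10⁻⁸×1.19²)]^(1/4) = 206.61 K.
T₂ = [1361×0.69/(4×5.67×10⁻⁸×6.19²)]^(1/4) = 101.96 K.

ΔT ≈ 104.7 K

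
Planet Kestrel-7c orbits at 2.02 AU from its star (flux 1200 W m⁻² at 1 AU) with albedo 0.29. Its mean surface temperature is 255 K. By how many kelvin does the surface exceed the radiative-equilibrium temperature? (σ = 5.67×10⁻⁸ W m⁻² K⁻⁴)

ΔT ≈ 80.8 K

S = 1200/2.02² = 294.1 W m⁻².
T_eq = [S(1−A)/(4σ)]^(1/4) = [294.1×0.71/(4×5.67×10⁻⁸)]^(1/4) = 174.2 K.
ΔT = T_surf − T_eq = 255 − 174.2.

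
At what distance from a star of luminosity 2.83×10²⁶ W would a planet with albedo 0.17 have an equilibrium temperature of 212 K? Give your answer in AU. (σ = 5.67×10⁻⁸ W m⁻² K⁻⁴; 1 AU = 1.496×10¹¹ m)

From T_eq⁴ = L(1−A)/(16πσd²): d = √[L(1−A)/(16πσT_eq⁴)].
d = √[2.83×10²⁶ × 0.83 / (16π × 5.67×10⁻⁸ × (212)⁴)] = 2.02×10¹¹ m = 1.35 AU.

d ≈ 1.35 AU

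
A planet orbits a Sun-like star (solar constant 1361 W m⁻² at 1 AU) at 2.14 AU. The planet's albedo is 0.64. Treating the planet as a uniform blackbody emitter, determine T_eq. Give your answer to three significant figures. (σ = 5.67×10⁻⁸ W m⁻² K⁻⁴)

Flux at 2.14 AU: S = 1361/2.14² = 297 W m⁻².
Energy balance: absorbed = emitted ⇒ πR²·S(1−A) = 4πR²·σT_eq⁴, so T_eq⁴ = S(1−A)/(4σ).
T_eq = [297 × 0.36 / (4 × 5.67×10⁻⁸)]^(1/4) = (4.72×10⁸)^(1/4) = 147 K.

T_eq ≈ 147 K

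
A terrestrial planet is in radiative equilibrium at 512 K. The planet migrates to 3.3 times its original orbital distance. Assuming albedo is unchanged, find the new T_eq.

T_eq ∝ L^(1/4) · d^(−1/2).
T′ = 512 / 3.3^(1/2) = 282 K.

T_eq ≈ 282 K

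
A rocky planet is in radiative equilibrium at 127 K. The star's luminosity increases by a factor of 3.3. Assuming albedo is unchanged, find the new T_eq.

T_eq ≈ 171 K

T_eq ∝ L^(1/4) · d^(−1/2).
T′ = 127 × 3.3^(1/4) = 171 K.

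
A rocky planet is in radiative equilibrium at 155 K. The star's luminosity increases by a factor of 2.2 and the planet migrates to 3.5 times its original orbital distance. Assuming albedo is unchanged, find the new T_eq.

T_eq ∝ L^(1/4) · d^(−1/2).
T′ = 155 × 2.2^(1/4) / 3.5^(1/2) = 101 K.

T_eq ≈ 101 K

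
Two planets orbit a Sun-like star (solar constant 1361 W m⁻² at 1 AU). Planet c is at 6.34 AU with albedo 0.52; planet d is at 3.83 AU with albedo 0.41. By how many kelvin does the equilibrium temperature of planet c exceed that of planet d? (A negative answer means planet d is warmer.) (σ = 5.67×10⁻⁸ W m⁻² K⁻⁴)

ΔT ≈ -32.6 K

T_eq = [S₀(1−A)/(4σd²)]^(1/4), so T ∝ (1−A)^(1/4) / √d.
T₁ = [1361×0.48/(4×5.67×10⁻⁸×6.34²)]^(1/4) = 92.01 K.
T₂ = [1361×0.59/(4×5.67×10⁻⁸×3.83²)]^(1/4) = 124.64 K.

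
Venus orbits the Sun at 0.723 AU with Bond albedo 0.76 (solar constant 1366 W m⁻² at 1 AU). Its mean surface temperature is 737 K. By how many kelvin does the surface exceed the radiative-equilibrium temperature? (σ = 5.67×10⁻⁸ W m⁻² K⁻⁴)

S = 1366/0.723² = 2613 W m⁻².
T_eq = [S(1−A)/(4σ)]^(1/4) = [2613×0.24/(4×5.67×10⁻⁸)]^(1/4) = 229.3 K.
ΔT = T_surf − T_eq = 737 − 229.3.

ΔT ≈ 507.7 K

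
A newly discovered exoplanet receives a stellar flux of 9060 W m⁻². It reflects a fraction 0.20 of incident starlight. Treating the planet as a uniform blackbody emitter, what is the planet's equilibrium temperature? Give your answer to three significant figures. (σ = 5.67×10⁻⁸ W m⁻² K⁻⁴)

T_eq ≈ 423 K

Energy balance: absorbed = emitted ⇒ πR²·S(1−A) = 4πR²·σT_eq⁴, so T_eq⁴ = S(1−A)/(4σ).
T_eq = [9060 × 0.80 / (4 × 5.67×10⁻⁸)]^(1/4) = (3.20×10¹⁰)^(1/4) = 423 K.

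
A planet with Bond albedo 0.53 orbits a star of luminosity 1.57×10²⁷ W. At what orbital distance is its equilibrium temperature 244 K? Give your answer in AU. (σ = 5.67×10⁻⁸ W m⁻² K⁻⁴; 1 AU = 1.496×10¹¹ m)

d ≈ 1.81 AU

From T_eq⁴ = L(1−A)/(16πσd²): d = √[L(1−A)/(16πσT_eq⁴)].
d = √[1.57×10²⁷ × 0.47 / (16π × 5.67×10⁻⁸ × (244)⁴)] = 2.70×10¹¹ m = 1.81 AU.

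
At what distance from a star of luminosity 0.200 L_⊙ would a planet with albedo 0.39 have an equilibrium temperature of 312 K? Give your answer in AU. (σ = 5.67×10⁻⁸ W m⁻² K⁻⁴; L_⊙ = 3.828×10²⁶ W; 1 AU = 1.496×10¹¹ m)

L = 0.200 × 3.828×10²⁶ = 7.66×10²⁵ W.
From T_eq⁴ = L(1−A)/(16πσd²): d = √[L(1−A)/(16πσT_eq⁴)].
d = √[7.66×10²⁵ × 0.61 / (16π × 5.67×10⁻⁸ × (312)⁴)] = 4.16×10¹⁰ m = 0.278 AU.

d ≈ 0.278 AU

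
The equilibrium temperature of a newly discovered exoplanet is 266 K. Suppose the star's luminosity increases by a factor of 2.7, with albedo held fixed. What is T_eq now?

T_eq ∝ L^(1/4) · d^(−1/2).
T′ = 266 × 2.7^(1/4) = 341 K.

T_eq ≈ 341 K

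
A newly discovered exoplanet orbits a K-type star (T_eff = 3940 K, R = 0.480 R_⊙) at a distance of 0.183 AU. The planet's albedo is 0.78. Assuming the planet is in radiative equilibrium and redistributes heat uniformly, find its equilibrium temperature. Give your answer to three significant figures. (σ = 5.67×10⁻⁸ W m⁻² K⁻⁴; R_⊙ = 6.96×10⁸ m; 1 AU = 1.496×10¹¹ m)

R_⋆ = 0.480 × 6.96×10⁸ = 3.34×10⁸ m.
d = 0.183 AU = 2.74×10¹⁰ m.
L = 4πR_⋆²σT_⋆⁴ = 4π(3.34×10⁸)² × 5.67×10⁻⁸ × (3940)⁴ = 1.92×10²⁵ W.
S = L/(4πd²) = 2030 W m⁻².
Energy balance: absorbed = emitted ⇒ πR²·S(1−A) = 4πR²·σT_eq⁴, so T_eq⁴ = S(1−A)/(4σ).
T_eq = [2030 × 0.22 / (4 × 5.67×10⁻⁸)]^(1/4) = (1.97×10⁹)^(1/4) = 211 K.

T_eq ≈ 211 K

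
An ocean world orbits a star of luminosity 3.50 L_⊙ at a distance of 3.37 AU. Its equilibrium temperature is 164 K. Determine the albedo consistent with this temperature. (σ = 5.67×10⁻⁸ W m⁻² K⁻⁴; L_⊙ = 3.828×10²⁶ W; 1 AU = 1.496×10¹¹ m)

d = 3.37 AU = 5.04×10¹¹ m.
L = 3.50 × 3.828×10²⁶ = 1.34×10²⁷ W.
Flux: S = L/(4πd²) = 1.34×10²⁷/(4π×(5.04×10¹¹)²) = 419 W m⁻².
From T_eq⁴ = S(1−A)/(4σ): 1−A = 4σT_eq⁴/S.
1−A = 4 × 5.67×10⁻⁸ × (164)⁴ / 419 = 0.391.

A ≈ 0.61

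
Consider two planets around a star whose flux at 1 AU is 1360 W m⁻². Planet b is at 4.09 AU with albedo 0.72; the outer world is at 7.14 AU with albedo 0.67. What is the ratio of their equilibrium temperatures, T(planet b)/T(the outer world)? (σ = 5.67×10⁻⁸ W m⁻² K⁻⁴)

T_eq = [S₀(1−A)/(4σd²)]^(1/4), so T ∝ (1−A)^(1/4) / √d.
T₁ = [1360×0.28/(4×5.67×10⁻⁸×4.09²)]^(1/4) = 100.09 K.
T₂ = [1360×0.33/(4×5.67×10⁻⁸×7.14²)]^(1/4) = 78.93 K.

T₁/T₂ ≈ 1.268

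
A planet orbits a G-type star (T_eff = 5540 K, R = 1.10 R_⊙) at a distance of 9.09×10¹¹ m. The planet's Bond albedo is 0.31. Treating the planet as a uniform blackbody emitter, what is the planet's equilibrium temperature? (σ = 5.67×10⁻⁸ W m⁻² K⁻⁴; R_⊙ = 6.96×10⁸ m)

R_⋆ = 1.10 × 6.96×10⁸ = 7.66×10⁸ m.
L = 4πR_⋆²σT_⋆⁴ = 4π(7.66×10⁸)² × 5.67×10⁻⁸ × (5540)⁴ = 3.93×10²⁶ W.
S = L/(4πd²) = 37.9 W m⁻².
Energy balance: absorbed = emitted ⇒ πR²·S(1−A) = 4πR²·σT_eq⁴, so T_eq⁴ = S(1−A)/(4σ).
T_eq = [37.9 × 0.69 / (4 × 5.67×10⁻⁸)]^(1/4) = (1.15×10⁸)^(1/4) = 104 K.

T_eq ≈ 104 K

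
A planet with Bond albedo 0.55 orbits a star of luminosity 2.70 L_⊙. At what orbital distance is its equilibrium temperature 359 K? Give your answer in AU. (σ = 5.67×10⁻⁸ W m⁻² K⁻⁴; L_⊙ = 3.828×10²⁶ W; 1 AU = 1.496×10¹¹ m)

L = 2.70 × 3.828×10²⁶ = 1.03×10²⁷ W.
From T_eq⁴ = L(1−A)/(16πσd²): d = √[L(1−A)/(16πσT_eq⁴)].
d = √[1.03×10²⁷ × 0.45 / (16π × 5.67×10⁻⁸ × (359)⁴)] = 9.91×10¹⁰ m = 0.663 AU.

d ≈ 0.663 AU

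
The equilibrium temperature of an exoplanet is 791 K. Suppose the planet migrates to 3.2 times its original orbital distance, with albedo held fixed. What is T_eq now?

T_eq ∝ L^(1/4) · d^(−1/2).
T′ = 791 / 3.2^(1/2) = 442 K.

T_eq ≈ 442 K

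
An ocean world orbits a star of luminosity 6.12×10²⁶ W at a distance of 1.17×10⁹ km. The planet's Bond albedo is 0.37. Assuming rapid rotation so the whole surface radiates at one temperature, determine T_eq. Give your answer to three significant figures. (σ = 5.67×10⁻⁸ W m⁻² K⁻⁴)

d = 1.17×10⁹ km = 1.17×10¹² m.
Flux: S = L/(4πd²) = 6.12×10²⁶/(4π×(1.17×10¹²)²) = 35.6 W m⁻².
Energy balance: absorbed = emitted ⇒ πR²·S(1−A) = 4πR²·σT_eq⁴, so T_eq⁴ = S(1−A)/(4σ).
T_eq = [35.6 × 0.63 / (4 × 5.67×10⁻⁸)]^(1/4) = (9.88×10⁷)^(1/4) = 99.7 K.

T_eq ≈ 99.7 K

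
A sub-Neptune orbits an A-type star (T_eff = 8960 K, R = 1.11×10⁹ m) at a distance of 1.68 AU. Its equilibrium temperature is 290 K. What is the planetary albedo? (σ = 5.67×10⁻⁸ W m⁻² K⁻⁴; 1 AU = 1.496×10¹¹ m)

A ≈ 0.77

d = 1.68 AU = 2.51×10¹¹ m.
L = 4πR_⋆²σT_⋆⁴ = 4π(1.11×10⁹)² × 5.67×10⁻⁸ × (8960)⁴ = 5.66×10²⁷ W.
S = L/(4πd²) = 7130 W m⁻².
From T_eq⁴ = S(1−A)/(4σ): 1−A = 4σT_eq⁴/S.
1−A = 4 × 5.67×10⁻⁸ × (290)⁴ / 7130 = 0.225.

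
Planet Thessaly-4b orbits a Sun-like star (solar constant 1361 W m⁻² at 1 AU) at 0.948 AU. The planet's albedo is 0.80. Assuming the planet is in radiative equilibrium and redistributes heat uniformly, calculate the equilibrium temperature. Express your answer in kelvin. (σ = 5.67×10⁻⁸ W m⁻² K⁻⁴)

Flux at 0.948 AU: S = 1361/0.948² = 1510 W m⁻².
Energy balance: absorbed = emitted ⇒ πR²·S(1−A) = 4πR²·σT_eq⁴, so T_eq⁴ = S(1−A)/(4σ).
T_eq = [1510 × 0.20 / (4 × 5.67×10⁻⁸)]^(1/4) = (1.34×10⁹)^(1/4) = 191 K.

T_eq ≈ 191 K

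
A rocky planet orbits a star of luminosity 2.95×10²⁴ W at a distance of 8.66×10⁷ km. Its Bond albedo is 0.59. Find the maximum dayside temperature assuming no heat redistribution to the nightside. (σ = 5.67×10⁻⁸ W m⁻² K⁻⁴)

d = 8.66×10⁷ km = 8.66×10¹⁰ m.
Flux: S = L/(4πd²) = 2.95×10²⁴/(4π×(8.66×10¹⁰)²) = 31.3 W m⁻².
With no redistribution each surface element balances locally: S(1−A) = σT⁴.
T = [31.3 × 0.41 / 5.67×10⁻⁸]^(1/4) = (2.26×10⁸)^(1/4) = 123 K.

T_ss ≈ 123 K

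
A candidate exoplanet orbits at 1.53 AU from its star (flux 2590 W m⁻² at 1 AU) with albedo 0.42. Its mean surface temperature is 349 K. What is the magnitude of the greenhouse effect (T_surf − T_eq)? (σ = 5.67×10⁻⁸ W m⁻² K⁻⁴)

S = 2590/1.53² = 1106 W m⁻².
T_eq = [S(1−A)/(4σ)]^(1/4) = [1106×0.58/(4×5.67×10⁻⁸)]^(1/4) = 230.6 K.
ΔT = T_surf − T_eq = 349 − 230.6.

ΔT ≈ 118.4 K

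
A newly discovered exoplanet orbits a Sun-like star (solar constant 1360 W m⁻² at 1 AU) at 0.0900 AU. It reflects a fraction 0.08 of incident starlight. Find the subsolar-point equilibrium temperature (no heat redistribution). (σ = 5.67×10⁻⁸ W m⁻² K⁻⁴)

T_ss ≈ 1280 K

Flux at 0.0900 AU: S = 1360/0.0900² = 1.68×10⁵ W m⁻².
At the subsolar point the surface absorbs S(1−A) and emits σT⁴ per unit area — no factor of 4, since only the local patch is in balance.
T = [1.68×10⁵ × 0.92 / 5.67×10⁻⁸]^(1/4) = (2.72×10¹²)^(1/4) = 1280 K.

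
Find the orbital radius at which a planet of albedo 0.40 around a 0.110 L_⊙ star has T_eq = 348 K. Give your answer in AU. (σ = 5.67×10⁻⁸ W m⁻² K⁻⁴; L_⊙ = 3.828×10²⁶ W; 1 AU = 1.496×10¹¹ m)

L = 0.110 × 3.828×10²⁶ = 4.21×10²⁵ W.
From T_eq⁴ = L(1−A)/(16πσd²): d = √[L(1−A)/(16πσT_eq⁴)].
d = √[4.21×10²⁵ × 0.60 / (16π × 5.67×10⁻⁸ × (348)⁴)] = 2.46×10¹⁰ m = 0.164 AU.

d ≈ 0.164 AU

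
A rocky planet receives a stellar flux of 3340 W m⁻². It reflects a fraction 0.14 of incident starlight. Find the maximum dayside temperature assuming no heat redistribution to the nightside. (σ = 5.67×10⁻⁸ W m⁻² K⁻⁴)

With no redistribution each surface element balances locally: S(1−A) = σT⁴.
T = [3340 × 0.86 / 5.67×10⁻⁸]^(1/4) = (5.07×10¹⁰)^(1/4) = 474 K.

T_ss ≈ 474 K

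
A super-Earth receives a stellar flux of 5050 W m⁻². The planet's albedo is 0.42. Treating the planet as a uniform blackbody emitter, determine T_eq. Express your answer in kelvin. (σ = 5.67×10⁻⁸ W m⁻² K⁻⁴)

Energy balance: absorbed = emitted ⇒ πR²·S(1−A) = 4πR²·σT_eq⁴, so T_eq⁴ = S(1−A)/(4σ).
T_eq = [5050 × 0.58 / (4 × 5.67×10⁻⁸)]^(1/4) = (1.29×10¹⁰)^(1/4) = 337 K.

T_eq ≈ 337 K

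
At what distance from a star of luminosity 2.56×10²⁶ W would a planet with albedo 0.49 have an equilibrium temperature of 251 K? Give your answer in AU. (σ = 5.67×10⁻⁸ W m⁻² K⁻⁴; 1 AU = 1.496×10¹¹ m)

d ≈ 0.718 AU

From T_eq⁴ = L(1−A)/(16πσd²): d = √[L(1−A)/(16πσT_eq⁴)].
d = √[2.56×10²⁶ × 0.51 / (16π × 5.67×10⁻⁸ × (251)⁴)] = 1.07×10¹¹ m = 0.718 AU.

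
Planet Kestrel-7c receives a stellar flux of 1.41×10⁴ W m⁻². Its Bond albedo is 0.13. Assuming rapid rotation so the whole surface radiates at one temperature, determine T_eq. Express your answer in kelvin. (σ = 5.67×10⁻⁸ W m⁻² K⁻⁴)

T_eq ≈ 482 K

Energy balance: absorbed = emitted ⇒ πR²·S(1−A) = 4πR²·σT_eq⁴, so T_eq⁴ = S(1−A)/(4σ).
T_eq = [1.41×10⁴ × 0.87 / (4 × 5.67×10⁻⁸)]^(1/4) = (5.41×10¹⁰)^(1/4) = 482 K.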